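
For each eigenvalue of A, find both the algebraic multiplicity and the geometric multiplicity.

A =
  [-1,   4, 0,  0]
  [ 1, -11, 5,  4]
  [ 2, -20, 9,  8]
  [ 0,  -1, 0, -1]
λ = -1: alg = 4, geom = 2

Step 1 — factor the characteristic polynomial to read off the algebraic multiplicities:
  χ_A(x) = (x + 1)^4

Step 2 — compute geometric multiplicities via the rank-nullity identity g(λ) = n − rank(A − λI):
  rank(A − (-1)·I) = 2, so dim ker(A − (-1)·I) = n − 2 = 2

Summary:
  λ = -1: algebraic multiplicity = 4, geometric multiplicity = 2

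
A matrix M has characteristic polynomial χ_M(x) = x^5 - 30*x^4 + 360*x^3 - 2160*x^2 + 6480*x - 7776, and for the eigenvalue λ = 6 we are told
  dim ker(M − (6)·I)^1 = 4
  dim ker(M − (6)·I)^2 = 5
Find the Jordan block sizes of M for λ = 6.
Block sizes for λ = 6: [2, 1, 1, 1]

From the dimensions of kernels of powers, the number of Jordan blocks of size at least j is d_j − d_{j−1} where d_j = dim ker(N^j) (with d_0 = 0). Computing the differences gives [4, 1].
The number of blocks of size exactly k is (#blocks of size ≥ k) − (#blocks of size ≥ k + 1), so the partition is: 3 block(s) of size 1, 1 block(s) of size 2.
In nonincreasing order the block sizes are [2, 1, 1, 1].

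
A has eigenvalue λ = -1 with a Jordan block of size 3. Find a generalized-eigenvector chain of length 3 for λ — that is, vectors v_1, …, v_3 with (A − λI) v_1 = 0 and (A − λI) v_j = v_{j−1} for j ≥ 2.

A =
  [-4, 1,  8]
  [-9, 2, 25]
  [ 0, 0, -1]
A Jordan chain for λ = -1 of length 3:
v_1 = (1, 3, 0)ᵀ
v_2 = (8, 25, 0)ᵀ
v_3 = (0, 0, 1)ᵀ

Let N = A − (-1)·I. We want v_3 with N^3 v_3 = 0 but N^2 v_3 ≠ 0; then v_{j-1} := N · v_j for j = 3, …, 2.

Pick v_3 = (0, 0, 1)ᵀ.
Then v_2 = N · v_3 = (8, 25, 0)ᵀ.
Then v_1 = N · v_2 = (1, 3, 0)ᵀ.

Sanity check: (A − (-1)·I) v_1 = (0, 0, 0)ᵀ = 0. ✓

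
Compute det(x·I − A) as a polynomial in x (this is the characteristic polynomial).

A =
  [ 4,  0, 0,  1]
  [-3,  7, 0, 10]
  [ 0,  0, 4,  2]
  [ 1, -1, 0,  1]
x^4 - 16*x^3 + 96*x^2 - 256*x + 256

Expanding det(x·I − A) (e.g. by cofactor expansion or by noting that A is similar to its Jordan form J, which has the same characteristic polynomial as A) gives
  χ_A(x) = x^4 - 16*x^3 + 96*x^2 - 256*x + 256
which factors as (x - 4)^4. The eigenvalues (with algebraic multiplicities) are λ = 4 with multiplicity 4.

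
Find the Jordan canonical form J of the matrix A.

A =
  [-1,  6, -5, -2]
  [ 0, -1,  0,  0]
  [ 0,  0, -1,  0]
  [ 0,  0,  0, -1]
J_2(-1) ⊕ J_1(-1) ⊕ J_1(-1)

The characteristic polynomial is
  det(x·I − A) = x^4 + 4*x^3 + 6*x^2 + 4*x + 1 = (x + 1)^4

Eigenvalues and multiplicities (the geometric multiplicity of λ is n − rank(A − λI), which equals the number of Jordan blocks for λ):
  λ = -1: algebraic multiplicity = 4, geometric multiplicity = 3

Determining the block sizes for each eigenvalue:
  λ = -1: 3 blocks summing to 4 forces exactly one block of size 2 and the rest size 1 → block sizes [2, 1, 1]

Assembling the blocks gives a Jordan form
J =
  [-1,  1,  0,  0]
  [ 0, -1,  0,  0]
  [ 0,  0, -1,  0]
  [ 0,  0,  0, -1]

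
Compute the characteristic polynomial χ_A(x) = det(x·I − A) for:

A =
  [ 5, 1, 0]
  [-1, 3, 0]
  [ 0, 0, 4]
x^3 - 12*x^2 + 48*x - 64

Expanding det(x·I − A) (e.g. by cofactor expansion or by noting that A is similar to its Jordan form J, which has the same characteristic polynomial as A) gives
  χ_A(x) = x^3 - 12*x^2 + 48*x - 64
which factors as (x - 4)^3. The eigenvalues (with algebraic multiplicities) are λ = 4 with multiplicity 3.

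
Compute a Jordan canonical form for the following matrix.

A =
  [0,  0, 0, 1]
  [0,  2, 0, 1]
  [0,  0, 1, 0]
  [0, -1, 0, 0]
J_1(0) ⊕ J_2(1) ⊕ J_1(1)

The characteristic polynomial is
  det(x·I − A) = x^4 - 3*x^3 + 3*x^2 - x = x*(x - 1)^3

Eigenvalues and multiplicities (the geometric multiplicity of λ is n − rank(A − λI), which equals the number of Jordan blocks for λ):
  λ = 0: algebraic multiplicity = 1, geometric multiplicity = 1
  λ = 1: algebraic multiplicity = 3, geometric multiplicity = 2

Determining the block sizes for each eigenvalue:
  λ = 0: one block (gm = 1), so the single block has size am = 1 → block sizes [1]
  λ = 1: 2 blocks summing to 3 forces exactly one block of size 2 and the rest size 1 → block sizes [2, 1]

Assembling the blocks gives a Jordan form
J =
  [0, 0, 0, 0]
  [0, 1, 1, 0]
  [0, 0, 1, 0]
  [0, 0, 0, 1]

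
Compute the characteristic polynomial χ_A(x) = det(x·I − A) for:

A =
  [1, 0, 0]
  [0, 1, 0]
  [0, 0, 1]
x^3 - 3*x^2 + 3*x - 1

Expanding det(x·I − A) (e.g. by cofactor expansion or by noting that A is similar to its Jordan form J, which has the same characteristic polynomial as A) gives
  χ_A(x) = x^3 - 3*x^2 + 3*x - 1
which factors as (x - 1)^3. The eigenvalues (with algebraic multiplicities) are λ = 1 with multiplicity 3.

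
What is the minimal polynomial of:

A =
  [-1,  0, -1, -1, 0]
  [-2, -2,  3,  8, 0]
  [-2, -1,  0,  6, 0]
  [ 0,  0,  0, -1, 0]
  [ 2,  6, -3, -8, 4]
x^4 - x^3 - 9*x^2 - 11*x - 4

The characteristic polynomial is χ_A(x) = (x - 4)*(x + 1)^4, so the eigenvalues are known. The minimal polynomial is
  m_A(x) = Π_λ (x − λ)^{k_λ}
where k_λ is the size of the *largest* Jordan block for λ (equivalently, the smallest k with (A − λI)^k v = 0 for every generalised eigenvector v of λ).

  λ = -1: largest Jordan block has size 3, contributing (x + 1)^3
  λ = 4: largest Jordan block has size 1, contributing (x − 4)

So m_A(x) = (x - 4)*(x + 1)^3 = x^4 - x^3 - 9*x^2 - 11*x - 4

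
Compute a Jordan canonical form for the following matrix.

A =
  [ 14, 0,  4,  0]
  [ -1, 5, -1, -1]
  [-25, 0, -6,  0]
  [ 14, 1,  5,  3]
J_2(4) ⊕ J_2(4)

The characteristic polynomial is
  det(x·I − A) = x^4 - 16*x^3 + 96*x^2 - 256*x + 256 = (x - 4)^4

Eigenvalues and multiplicities (the geometric multiplicity of λ is n − rank(A − λI), which equals the number of Jordan blocks for λ):
  λ = 4: algebraic multiplicity = 4, geometric multiplicity = 2

Determining the block sizes for each eigenvalue:
  λ = 4: with am = 4 and gm = 2, the partition is not yet determined (e.g. several partitions of 4 into 2 parts exist). Let N = A − (4)·I. Computing rank(N^1) = 2, rank(N^2) = 0; the number of blocks of size ≥ j is rank(N^{j−1}) − rank(N^j), giving [2, 2]. So we have 2 block(s) of size 2 → block sizes [2, 2]

Assembling the blocks gives a Jordan form
J =
  [4, 1, 0, 0]
  [0, 4, 0, 0]
  [0, 0, 4, 1]
  [0, 0, 0, 4]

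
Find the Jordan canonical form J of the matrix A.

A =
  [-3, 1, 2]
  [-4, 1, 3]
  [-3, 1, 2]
J_3(0)

The characteristic polynomial is
  det(x·I − A) = x^3

Eigenvalues and multiplicities (the geometric multiplicity of λ is n − rank(A − λI), which equals the number of Jordan blocks for λ):
  λ = 0: algebraic multiplicity = 3, geometric multiplicity = 1

Determining the block sizes for each eigenvalue:
  λ = 0: one block (gm = 1), so the single block has size am = 3 → block sizes [3]

Assembling the blocks gives a Jordan form
J =
  [0, 1, 0]
  [0, 0, 1]
  [0, 0, 0]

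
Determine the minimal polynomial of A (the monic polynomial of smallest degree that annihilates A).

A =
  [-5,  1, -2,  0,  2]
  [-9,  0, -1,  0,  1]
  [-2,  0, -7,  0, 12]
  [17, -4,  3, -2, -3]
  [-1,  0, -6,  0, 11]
x^4 + x^3 - 18*x^2 - 52*x - 40

The characteristic polynomial is χ_A(x) = (x - 5)*(x + 2)^4, so the eigenvalues are known. The minimal polynomial is
  m_A(x) = Π_λ (x − λ)^{k_λ}
where k_λ is the size of the *largest* Jordan block for λ (equivalently, the smallest k with (A − λI)^k v = 0 for every generalised eigenvector v of λ).

  λ = -2: largest Jordan block has size 3, contributing (x + 2)^3
  λ = 5: largest Jordan block has size 1, contributing (x − 5)

So m_A(x) = (x - 5)*(x + 2)^3 = x^4 + x^3 - 18*x^2 - 52*x - 40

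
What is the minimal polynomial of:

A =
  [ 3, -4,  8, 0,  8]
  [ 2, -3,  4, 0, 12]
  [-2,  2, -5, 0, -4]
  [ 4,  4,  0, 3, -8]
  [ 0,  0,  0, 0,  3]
x^3 + x^2 - 9*x - 9

The characteristic polynomial is χ_A(x) = (x - 3)^2*(x + 1)^2*(x + 3), so the eigenvalues are known. The minimal polynomial is
  m_A(x) = Π_λ (x − λ)^{k_λ}
where k_λ is the size of the *largest* Jordan block for λ (equivalently, the smallest k with (A − λI)^k v = 0 for every generalised eigenvector v of λ).

  λ = -3: largest Jordan block has size 1, contributing (x + 3)
  λ = -1: largest Jordan block has size 1, contributing (x + 1)
  λ = 3: largest Jordan block has size 1, contributing (x − 3)

So m_A(x) = (x - 3)*(x + 1)*(x + 3) = x^3 + x^2 - 9*x - 9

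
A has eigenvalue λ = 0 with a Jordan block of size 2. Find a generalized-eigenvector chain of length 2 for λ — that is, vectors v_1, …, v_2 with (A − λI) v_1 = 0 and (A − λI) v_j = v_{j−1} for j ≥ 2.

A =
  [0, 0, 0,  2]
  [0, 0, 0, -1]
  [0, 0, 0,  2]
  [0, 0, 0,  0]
A Jordan chain for λ = 0 of length 2:
v_1 = (2, -1, 2, 0)ᵀ
v_2 = (0, 0, 0, 1)ᵀ

Let N = A − (0)·I. We want v_2 with N^2 v_2 = 0 but N^1 v_2 ≠ 0; then v_{j-1} := N · v_j for j = 2, …, 2.

Pick v_2 = (0, 0, 0, 1)ᵀ.
Then v_1 = N · v_2 = (2, -1, 2, 0)ᵀ.

Sanity check: (A − (0)·I) v_1 = (0, 0, 0, 0)ᵀ = 0. ✓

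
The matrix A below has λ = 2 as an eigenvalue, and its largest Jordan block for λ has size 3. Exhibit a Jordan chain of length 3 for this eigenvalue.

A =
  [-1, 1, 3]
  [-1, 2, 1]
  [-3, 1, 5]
A Jordan chain for λ = 2 of length 3:
v_1 = (-1, 0, -1)ᵀ
v_2 = (-3, -1, -3)ᵀ
v_3 = (1, 0, 0)ᵀ

Let N = A − (2)·I. We want v_3 with N^3 v_3 = 0 but N^2 v_3 ≠ 0; then v_{j-1} := N · v_j for j = 3, …, 2.

Pick v_3 = (1, 0, 0)ᵀ.
Then v_2 = N · v_3 = (-3, -1, -3)ᵀ.
Then v_1 = N · v_2 = (-1, 0, -1)ᵀ.

Sanity check: (A − (2)·I) v_1 = (0, 0, 0)ᵀ = 0. ✓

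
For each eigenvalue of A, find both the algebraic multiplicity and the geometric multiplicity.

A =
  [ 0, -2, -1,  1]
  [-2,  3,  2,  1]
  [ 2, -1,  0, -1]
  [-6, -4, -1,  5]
λ = 2: alg = 4, geom = 2

Step 1 — factor the characteristic polynomial to read off the algebraic multiplicities:
  χ_A(x) = (x - 2)^4

Step 2 — compute geometric multiplicities via the rank-nullity identity g(λ) = n − rank(A − λI):
  rank(A − (2)·I) = 2, so dim ker(A − (2)·I) = n − 2 = 2

Summary:
  λ = 2: algebraic multiplicity = 4, geometric multiplicity = 2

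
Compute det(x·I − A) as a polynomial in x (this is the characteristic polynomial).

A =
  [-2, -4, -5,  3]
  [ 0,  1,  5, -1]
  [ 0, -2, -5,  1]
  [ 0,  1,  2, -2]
x^4 + 8*x^3 + 24*x^2 + 32*x + 16

Expanding det(x·I − A) (e.g. by cofactor expansion or by noting that A is similar to its Jordan form J, which has the same characteristic polynomial as A) gives
  χ_A(x) = x^4 + 8*x^3 + 24*x^2 + 32*x + 16
which factors as (x + 2)^4. The eigenvalues (with algebraic multiplicities) are λ = -2 with multiplicity 4.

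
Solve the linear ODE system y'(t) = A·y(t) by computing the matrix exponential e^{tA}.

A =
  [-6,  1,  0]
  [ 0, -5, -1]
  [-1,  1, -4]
e^{tA} =
  [t^2*exp(-5*t)/2 - t*exp(-5*t) + exp(-5*t), -t^2*exp(-5*t)/2 + t*exp(-5*t), -t^2*exp(-5*t)/2]
  [t^2*exp(-5*t)/2, -t^2*exp(-5*t)/2 + exp(-5*t), -t^2*exp(-5*t)/2 - t*exp(-5*t)]
  [-t*exp(-5*t), t*exp(-5*t), t*exp(-5*t) + exp(-5*t)]

Strategy: write A = P · J · P⁻¹ where J is a Jordan canonical form, so e^{tA} = P · e^{tJ} · P⁻¹, and e^{tJ} can be computed block-by-block.

A has Jordan form
J =
  [-5,  1,  0]
  [ 0, -5,  1]
  [ 0,  0, -5]
(up to reordering of blocks).

Per-block formulas:
  For a 3×3 Jordan block J_3(-5): exp(t · J_3(-5)) = e^(-5t)·(I + t·N + (t^2/2)·N^2), where N is the 3×3 nilpotent shift.

After assembling e^{tJ} and conjugating by P, we get:

e^{tA} =
  [t^2*exp(-5*t)/2 - t*exp(-5*t) + exp(-5*t), -t^2*exp(-5*t)/2 + t*exp(-5*t), -t^2*exp(-5*t)/2]
  [t^2*exp(-5*t)/2, -t^2*exp(-5*t)/2 + exp(-5*t), -t^2*exp(-5*t)/2 - t*exp(-5*t)]
  [-t*exp(-5*t), t*exp(-5*t), t*exp(-5*t) + exp(-5*t)]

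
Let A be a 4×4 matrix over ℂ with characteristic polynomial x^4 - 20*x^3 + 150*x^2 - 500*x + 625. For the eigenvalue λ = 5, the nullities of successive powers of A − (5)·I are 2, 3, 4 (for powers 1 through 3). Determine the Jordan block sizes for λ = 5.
Block sizes for λ = 5: [3, 1]

From the dimensions of kernels of powers, the number of Jordan blocks of size at least j is d_j − d_{j−1} where d_j = dim ker(N^j) (with d_0 = 0). Computing the differences gives [2, 1, 1].
The number of blocks of size exactly k is (#blocks of size ≥ k) − (#blocks of size ≥ k + 1), so the partition is: 1 block(s) of size 1, 1 block(s) of size 3.
In nonincreasing order the block sizes are [3, 1].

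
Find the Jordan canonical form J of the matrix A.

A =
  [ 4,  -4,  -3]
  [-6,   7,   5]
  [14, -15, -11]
J_3(0)

The characteristic polynomial is
  det(x·I − A) = x^3

Eigenvalues and multiplicities (the geometric multiplicity of λ is n − rank(A − λI), which equals the number of Jordan blocks for λ):
  λ = 0: algebraic multiplicity = 3, geometric multiplicity = 1

Determining the block sizes for each eigenvalue:
  λ = 0: one block (gm = 1), so the single block has size am = 3 → block sizes [3]

Assembling the blocks gives a Jordan form
J =
  [0, 1, 0]
  [0, 0, 1]
  [0, 0, 0]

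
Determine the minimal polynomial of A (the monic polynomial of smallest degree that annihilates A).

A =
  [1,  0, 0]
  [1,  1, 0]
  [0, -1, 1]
x^3 - 3*x^2 + 3*x - 1

The characteristic polynomial is χ_A(x) = (x - 1)^3, so the eigenvalues are known. The minimal polynomial is
  m_A(x) = Π_λ (x − λ)^{k_λ}
where k_λ is the size of the *largest* Jordan block for λ (equivalently, the smallest k with (A − λI)^k v = 0 for every generalised eigenvector v of λ).

  λ = 1: largest Jordan block has size 3, contributing (x − 1)^3

So m_A(x) = (x - 1)^3 = x^3 - 3*x^2 + 3*x - 1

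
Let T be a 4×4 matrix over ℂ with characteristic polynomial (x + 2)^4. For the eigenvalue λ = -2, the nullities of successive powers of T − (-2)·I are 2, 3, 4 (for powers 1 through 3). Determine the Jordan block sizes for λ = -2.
Block sizes for λ = -2: [3, 1]

From the dimensions of kernels of powers, the number of Jordan blocks of size at least j is d_j − d_{j−1} where d_j = dim ker(N^j) (with d_0 = 0). Computing the differences gives [2, 1, 1].
The number of blocks of size exactly k is (#blocks of size ≥ k) − (#blocks of size ≥ k + 1), so the partition is: 1 block(s) of size 1, 1 block(s) of size 3.
In nonincreasing order the block sizes are [3, 1].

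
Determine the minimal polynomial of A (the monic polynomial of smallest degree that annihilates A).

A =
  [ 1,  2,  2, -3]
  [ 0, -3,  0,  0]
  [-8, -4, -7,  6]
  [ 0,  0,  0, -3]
x^2 + 6*x + 9

The characteristic polynomial is χ_A(x) = (x + 3)^4, so the eigenvalues are known. The minimal polynomial is
  m_A(x) = Π_λ (x − λ)^{k_λ}
where k_λ is the size of the *largest* Jordan block for λ (equivalently, the smallest k with (A − λI)^k v = 0 for every generalised eigenvector v of λ).

  λ = -3: largest Jordan block has size 2, contributing (x + 3)^2

So m_A(x) = (x + 3)^2 = x^2 + 6*x + 9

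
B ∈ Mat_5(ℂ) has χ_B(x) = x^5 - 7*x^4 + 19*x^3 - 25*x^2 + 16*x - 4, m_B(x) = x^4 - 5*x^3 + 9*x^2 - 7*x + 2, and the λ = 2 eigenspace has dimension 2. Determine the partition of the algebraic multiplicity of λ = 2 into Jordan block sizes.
Block sizes for λ = 2: [1, 1]

Step 1 — from the characteristic polynomial, algebraic multiplicity of λ = 2 is 2. From dim ker(B − (2)·I) = 2, there are exactly 2 Jordan blocks for λ = 2.
Step 2 — from the minimal polynomial, the factor (x − 2) tells us the largest block for λ = 2 has size 1.
Step 3 — with total size 2, 2 blocks, and largest block 1, the block sizes (in nonincreasing order) are [1, 1].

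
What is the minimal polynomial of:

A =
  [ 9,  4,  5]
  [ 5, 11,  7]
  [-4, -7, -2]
x^3 - 18*x^2 + 108*x - 216

The characteristic polynomial is χ_A(x) = (x - 6)^3, so the eigenvalues are known. The minimal polynomial is
  m_A(x) = Π_λ (x − λ)^{k_λ}
where k_λ is the size of the *largest* Jordan block for λ (equivalently, the smallest k with (A − λI)^k v = 0 for every generalised eigenvector v of λ).

  λ = 6: largest Jordan block has size 3, contributing (x − 6)^3

So m_A(x) = (x - 6)^3 = x^3 - 18*x^2 + 108*x - 216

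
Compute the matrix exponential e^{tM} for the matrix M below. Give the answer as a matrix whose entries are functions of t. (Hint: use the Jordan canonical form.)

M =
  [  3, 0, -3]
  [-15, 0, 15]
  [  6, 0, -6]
e^{tM} =
  [2 - exp(-3*t), 0, -1 + exp(-3*t)]
  [-5 + 5*exp(-3*t), 1, 5 - 5*exp(-3*t)]
  [2 - 2*exp(-3*t), 0, -1 + 2*exp(-3*t)]

Strategy: write M = P · J · P⁻¹ where J is a Jordan canonical form, so e^{tM} = P · e^{tJ} · P⁻¹, and e^{tJ} can be computed block-by-block.

M has Jordan form
J =
  [-3, 0, 0]
  [ 0, 0, 0]
  [ 0, 0, 0]
(up to reordering of blocks).

Per-block formulas:
  For a 1×1 block at λ = 0: exp(t · [0]) = [e^(0t)].
  For a 1×1 block at λ = -3: exp(t · [-3]) = [e^(-3t)].

After assembling e^{tJ} and conjugating by P, we get:

e^{tM} =
  [2 - exp(-3*t), 0, -1 + exp(-3*t)]
  [-5 + 5*exp(-3*t), 1, 5 - 5*exp(-3*t)]
  [2 - 2*exp(-3*t), 0, -1 + 2*exp(-3*t)]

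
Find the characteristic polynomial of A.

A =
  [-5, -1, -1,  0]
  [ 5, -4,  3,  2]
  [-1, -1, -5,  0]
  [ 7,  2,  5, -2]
x^4 + 16*x^3 + 96*x^2 + 256*x + 256

Expanding det(x·I − A) (e.g. by cofactor expansion or by noting that A is similar to its Jordan form J, which has the same characteristic polynomial as A) gives
  χ_A(x) = x^4 + 16*x^3 + 96*x^2 + 256*x + 256
which factors as (x + 4)^4. The eigenvalues (with algebraic multiplicities) are λ = -4 with multiplicity 4.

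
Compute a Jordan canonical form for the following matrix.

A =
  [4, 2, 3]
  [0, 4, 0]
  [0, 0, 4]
J_2(4) ⊕ J_1(4)

The characteristic polynomial is
  det(x·I − A) = x^3 - 12*x^2 + 48*x - 64 = (x - 4)^3

Eigenvalues and multiplicities (the geometric multiplicity of λ is n − rank(A − λI), which equals the number of Jordan blocks for λ):
  λ = 4: algebraic multiplicity = 3, geometric multiplicity = 2

Determining the block sizes for each eigenvalue:
  λ = 4: 2 blocks summing to 3 forces exactly one block of size 2 and the rest size 1 → block sizes [2, 1]

Assembling the blocks gives a Jordan form
J =
  [4, 1, 0]
  [0, 4, 0]
  [0, 0, 4]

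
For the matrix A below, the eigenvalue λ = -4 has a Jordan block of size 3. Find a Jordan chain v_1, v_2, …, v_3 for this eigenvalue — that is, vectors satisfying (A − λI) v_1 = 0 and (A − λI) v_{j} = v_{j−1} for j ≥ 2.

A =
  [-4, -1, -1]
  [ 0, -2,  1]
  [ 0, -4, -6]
A Jordan chain for λ = -4 of length 3:
v_1 = (2, 0, 0)ᵀ
v_2 = (-1, 2, -4)ᵀ
v_3 = (0, 1, 0)ᵀ

Let N = A − (-4)·I. We want v_3 with N^3 v_3 = 0 but N^2 v_3 ≠ 0; then v_{j-1} := N · v_j for j = 3, …, 2.

Pick v_3 = (0, 1, 0)ᵀ.
Then v_2 = N · v_3 = (-1, 2, -4)ᵀ.
Then v_1 = N · v_2 = (2, 0, 0)ᵀ.

Sanity check: (A − (-4)·I) v_1 = (0, 0, 0)ᵀ = 0. ✓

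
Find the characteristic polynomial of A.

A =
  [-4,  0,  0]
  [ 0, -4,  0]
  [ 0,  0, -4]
x^3 + 12*x^2 + 48*x + 64

Expanding det(x·I − A) (e.g. by cofactor expansion or by noting that A is similar to its Jordan form J, which has the same characteristic polynomial as A) gives
  χ_A(x) = x^3 + 12*x^2 + 48*x + 64
which factors as (x + 4)^3. The eigenvalues (with algebraic multiplicities) are λ = -4 with multiplicity 3.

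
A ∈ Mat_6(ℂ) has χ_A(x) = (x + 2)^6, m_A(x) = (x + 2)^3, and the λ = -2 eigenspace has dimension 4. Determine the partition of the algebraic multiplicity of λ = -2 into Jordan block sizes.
Block sizes for λ = -2: [3, 1, 1, 1]

Step 1 — from the characteristic polynomial, algebraic multiplicity of λ = -2 is 6. From dim ker(A − (-2)·I) = 4, there are exactly 4 Jordan blocks for λ = -2.
Step 2 — from the minimal polynomial, the factor (x + 2)^3 tells us the largest block for λ = -2 has size 3.
Step 3 — with total size 6, 4 blocks, and largest block 3, the block sizes (in nonincreasing order) are [3, 1, 1, 1].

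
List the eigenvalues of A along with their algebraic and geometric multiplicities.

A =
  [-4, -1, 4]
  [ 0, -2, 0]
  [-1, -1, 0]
λ = -2: alg = 3, geom = 1

Step 1 — factor the characteristic polynomial to read off the algebraic multiplicities:
  χ_A(x) = (x + 2)^3

Step 2 — compute geometric multiplicities via the rank-nullity identity g(λ) = n − rank(A − λI):
  rank(A − (-2)·I) = 2, so dim ker(A − (-2)·I) = n − 2 = 1

Summary:
  λ = -2: algebraic multiplicity = 3, geometric multiplicity = 1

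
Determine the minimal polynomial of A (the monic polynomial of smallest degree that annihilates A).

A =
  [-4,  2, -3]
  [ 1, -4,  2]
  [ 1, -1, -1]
x^3 + 9*x^2 + 27*x + 27

The characteristic polynomial is χ_A(x) = (x + 3)^3, so the eigenvalues are known. The minimal polynomial is
  m_A(x) = Π_λ (x − λ)^{k_λ}
where k_λ is the size of the *largest* Jordan block for λ (equivalently, the smallest k with (A − λI)^k v = 0 for every generalised eigenvector v of λ).

  λ = -3: largest Jordan block has size 3, contributing (x + 3)^3

So m_A(x) = (x + 3)^3 = x^3 + 9*x^2 + 27*x + 27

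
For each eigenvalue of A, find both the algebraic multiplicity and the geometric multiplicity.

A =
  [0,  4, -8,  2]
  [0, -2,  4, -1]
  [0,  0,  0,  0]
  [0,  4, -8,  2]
λ = 0: alg = 4, geom = 3

Step 1 — factor the characteristic polynomial to read off the algebraic multiplicities:
  χ_A(x) = x^4

Step 2 — compute geometric multiplicities via the rank-nullity identity g(λ) = n − rank(A − λI):
  rank(A − (0)·I) = 1, so dim ker(A − (0)·I) = n − 1 = 3

Summary:
  λ = 0: algebraic multiplicity = 4, geometric multiplicity = 3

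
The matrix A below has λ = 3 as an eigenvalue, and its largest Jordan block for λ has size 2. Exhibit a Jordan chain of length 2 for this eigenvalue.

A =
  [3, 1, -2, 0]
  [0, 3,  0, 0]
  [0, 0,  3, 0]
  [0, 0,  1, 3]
A Jordan chain for λ = 3 of length 2:
v_1 = (1, 0, 0, 0)ᵀ
v_2 = (0, 1, 0, 0)ᵀ

Let N = A − (3)·I. We want v_2 with N^2 v_2 = 0 but N^1 v_2 ≠ 0; then v_{j-1} := N · v_j for j = 2, …, 2.

Pick v_2 = (0, 1, 0, 0)ᵀ.
Then v_1 = N · v_2 = (1, 0, 0, 0)ᵀ.

Sanity check: (A − (3)·I) v_1 = (0, 0, 0, 0)ᵀ = 0. ✓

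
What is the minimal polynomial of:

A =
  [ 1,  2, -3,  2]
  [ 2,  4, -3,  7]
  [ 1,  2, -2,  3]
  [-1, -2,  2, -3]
x^3

The characteristic polynomial is χ_A(x) = x^4, so the eigenvalues are known. The minimal polynomial is
  m_A(x) = Π_λ (x − λ)^{k_λ}
where k_λ is the size of the *largest* Jordan block for λ (equivalently, the smallest k with (A − λI)^k v = 0 for every generalised eigenvector v of λ).

  λ = 0: largest Jordan block has size 3, contributing (x − 0)^3

So m_A(x) = x^3 = x^3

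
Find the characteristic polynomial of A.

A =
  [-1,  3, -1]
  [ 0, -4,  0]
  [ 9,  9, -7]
x^3 + 12*x^2 + 48*x + 64

Expanding det(x·I − A) (e.g. by cofactor expansion or by noting that A is similar to its Jordan form J, which has the same characteristic polynomial as A) gives
  χ_A(x) = x^3 + 12*x^2 + 48*x + 64
which factors as (x + 4)^3. The eigenvalues (with algebraic multiplicities) are λ = -4 with multiplicity 3.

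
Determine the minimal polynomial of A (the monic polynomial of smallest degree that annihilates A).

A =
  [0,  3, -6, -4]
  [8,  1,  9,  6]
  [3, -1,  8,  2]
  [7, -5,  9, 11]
x^3 - 15*x^2 + 75*x - 125

The characteristic polynomial is χ_A(x) = (x - 5)^4, so the eigenvalues are known. The minimal polynomial is
  m_A(x) = Π_λ (x − λ)^{k_λ}
where k_λ is the size of the *largest* Jordan block for λ (equivalently, the smallest k with (A − λI)^k v = 0 for every generalised eigenvector v of λ).

  λ = 5: largest Jordan block has size 3, contributing (x − 5)^3

So m_A(x) = (x - 5)^3 = x^3 - 15*x^2 + 75*x - 125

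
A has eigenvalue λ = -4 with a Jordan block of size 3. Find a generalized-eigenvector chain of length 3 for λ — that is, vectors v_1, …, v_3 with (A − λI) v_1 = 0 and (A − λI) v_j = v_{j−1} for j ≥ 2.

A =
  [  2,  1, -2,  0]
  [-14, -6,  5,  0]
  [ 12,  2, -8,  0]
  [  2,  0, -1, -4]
A Jordan chain for λ = -4 of length 3:
v_1 = (-2, 4, -4, 0)ᵀ
v_2 = (6, -14, 12, 2)ᵀ
v_3 = (1, 0, 0, 0)ᵀ

Let N = A − (-4)·I. We want v_3 with N^3 v_3 = 0 but N^2 v_3 ≠ 0; then v_{j-1} := N · v_j for j = 3, …, 2.

Pick v_3 = (1, 0, 0, 0)ᵀ.
Then v_2 = N · v_3 = (6, -14, 12, 2)ᵀ.
Then v_1 = N · v_2 = (-2, 4, -4, 0)ᵀ.

Sanity check: (A − (-4)·I) v_1 = (0, 0, 0, 0)ᵀ = 0. ✓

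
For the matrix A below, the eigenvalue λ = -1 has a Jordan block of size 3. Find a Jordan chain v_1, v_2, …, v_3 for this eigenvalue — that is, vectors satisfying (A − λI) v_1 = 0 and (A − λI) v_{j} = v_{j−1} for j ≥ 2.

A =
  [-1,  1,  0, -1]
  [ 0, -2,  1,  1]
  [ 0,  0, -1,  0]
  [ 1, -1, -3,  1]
A Jordan chain for λ = -1 of length 3:
v_1 = (1, -1, 0, -1)ᵀ
v_2 = (0, 1, 0, 0)ᵀ
v_3 = (3, 0, 1, 0)ᵀ

Let N = A − (-1)·I. We want v_3 with N^3 v_3 = 0 but N^2 v_3 ≠ 0; then v_{j-1} := N · v_j for j = 3, …, 2.

Pick v_3 = (3, 0, 1, 0)ᵀ.
Then v_2 = N · v_3 = (0, 1, 0, 0)ᵀ.
Then v_1 = N · v_2 = (1, -1, 0, -1)ᵀ.

Sanity check: (A − (-1)·I) v_1 = (0, 0, 0, 0)ᵀ = 0. ✓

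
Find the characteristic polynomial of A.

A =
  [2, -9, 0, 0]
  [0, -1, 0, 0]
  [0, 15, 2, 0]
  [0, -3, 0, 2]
x^4 - 5*x^3 + 6*x^2 + 4*x - 8

Expanding det(x·I − A) (e.g. by cofactor expansion or by noting that A is similar to its Jordan form J, which has the same characteristic polynomial as A) gives
  χ_A(x) = x^4 - 5*x^3 + 6*x^2 + 4*x - 8
which factors as (x - 2)^3*(x + 1). The eigenvalues (with algebraic multiplicities) are λ = -1 with multiplicity 1, λ = 2 with multiplicity 3.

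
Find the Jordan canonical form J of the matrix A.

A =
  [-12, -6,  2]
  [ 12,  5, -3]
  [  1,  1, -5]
J_3(-4)

The characteristic polynomial is
  det(x·I − A) = x^3 + 12*x^2 + 48*x + 64 = (x + 4)^3

Eigenvalues and multiplicities (the geometric multiplicity of λ is n − rank(A − λI), which equals the number of Jordan blocks for λ):
  λ = -4: algebraic multiplicity = 3, geometric multiplicity = 1

Determining the block sizes for each eigenvalue:
  λ = -4: one block (gm = 1), so the single block has size am = 3 → block sizes [3]

Assembling the blocks gives a Jordan form
J =
  [-4,  1,  0]
  [ 0, -4,  1]
  [ 0,  0, -4]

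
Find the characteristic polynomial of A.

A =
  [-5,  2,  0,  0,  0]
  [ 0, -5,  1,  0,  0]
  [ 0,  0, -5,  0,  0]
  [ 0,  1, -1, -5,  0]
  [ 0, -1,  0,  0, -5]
x^5 + 25*x^4 + 250*x^3 + 1250*x^2 + 3125*x + 3125

Expanding det(x·I − A) (e.g. by cofactor expansion or by noting that A is similar to its Jordan form J, which has the same characteristic polynomial as A) gives
  χ_A(x) = x^5 + 25*x^4 + 250*x^3 + 1250*x^2 + 3125*x + 3125
which factors as (x + 5)^5. The eigenvalues (with algebraic multiplicities) are λ = -5 with multiplicity 5.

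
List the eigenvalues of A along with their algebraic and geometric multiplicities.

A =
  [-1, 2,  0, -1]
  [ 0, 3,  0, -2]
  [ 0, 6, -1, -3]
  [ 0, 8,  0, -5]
λ = -1: alg = 4, geom = 3

Step 1 — factor the characteristic polynomial to read off the algebraic multiplicities:
  χ_A(x) = (x + 1)^4

Step 2 — compute geometric multiplicities via the rank-nullity identity g(λ) = n − rank(A − λI):
  rank(A − (-1)·I) = 1, so dim ker(A − (-1)·I) = n − 1 = 3

Summary:
  λ = -1: algebraic multiplicity = 4, geometric multiplicity = 3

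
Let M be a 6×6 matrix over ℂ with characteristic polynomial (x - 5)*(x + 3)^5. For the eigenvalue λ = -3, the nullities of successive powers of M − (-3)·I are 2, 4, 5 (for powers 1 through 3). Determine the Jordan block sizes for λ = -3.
Block sizes for λ = -3: [3, 2]

From the dimensions of kernels of powers, the number of Jordan blocks of size at least j is d_j − d_{j−1} where d_j = dim ker(N^j) (with d_0 = 0). Computing the differences gives [2, 2, 1].
The number of blocks of size exactly k is (#blocks of size ≥ k) − (#blocks of size ≥ k + 1), so the partition is: 1 block(s) of size 2, 1 block(s) of size 3.
In nonincreasing order the block sizes are [3, 2].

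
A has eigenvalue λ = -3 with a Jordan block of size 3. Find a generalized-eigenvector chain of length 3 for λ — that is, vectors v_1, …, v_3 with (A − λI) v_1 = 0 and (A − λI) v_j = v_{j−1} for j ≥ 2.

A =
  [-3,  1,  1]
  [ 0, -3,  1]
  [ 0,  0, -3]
A Jordan chain for λ = -3 of length 3:
v_1 = (1, 0, 0)ᵀ
v_2 = (1, 1, 0)ᵀ
v_3 = (0, 0, 1)ᵀ

Let N = A − (-3)·I. We want v_3 with N^3 v_3 = 0 but N^2 v_3 ≠ 0; then v_{j-1} := N · v_j for j = 3, …, 2.

Pick v_3 = (0, 0, 1)ᵀ.
Then v_2 = N · v_3 = (1, 1, 0)ᵀ.
Then v_1 = N · v_2 = (1, 0, 0)ᵀ.

Sanity check: (A − (-3)·I) v_1 = (0, 0, 0)ᵀ = 0. ✓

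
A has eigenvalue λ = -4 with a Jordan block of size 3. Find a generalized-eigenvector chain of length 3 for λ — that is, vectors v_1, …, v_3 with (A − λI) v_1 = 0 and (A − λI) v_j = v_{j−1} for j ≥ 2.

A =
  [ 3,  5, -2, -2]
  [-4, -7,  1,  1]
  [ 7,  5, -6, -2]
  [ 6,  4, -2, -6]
A Jordan chain for λ = -4 of length 3:
v_1 = (3, -3, 3, 0)ᵀ
v_2 = (7, -4, 7, 6)ᵀ
v_3 = (1, 0, 0, 0)ᵀ

Let N = A − (-4)·I. We want v_3 with N^3 v_3 = 0 but N^2 v_3 ≠ 0; then v_{j-1} := N · v_j for j = 3, …, 2.

Pick v_3 = (1, 0, 0, 0)ᵀ.
Then v_2 = N · v_3 = (7, -4, 7, 6)ᵀ.
Then v_1 = N · v_2 = (3, -3, 3, 0)ᵀ.

Sanity check: (A − (-4)·I) v_1 = (0, 0, 0, 0)ᵀ = 0. ✓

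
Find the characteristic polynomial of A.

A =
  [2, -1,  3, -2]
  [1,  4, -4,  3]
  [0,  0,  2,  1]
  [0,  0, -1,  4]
x^4 - 12*x^3 + 54*x^2 - 108*x + 81

Expanding det(x·I − A) (e.g. by cofactor expansion or by noting that A is similar to its Jordan form J, which has the same characteristic polynomial as A) gives
  χ_A(x) = x^4 - 12*x^3 + 54*x^2 - 108*x + 81
which factors as (x - 3)^4. The eigenvalues (with algebraic multiplicities) are λ = 3 with multiplicity 4.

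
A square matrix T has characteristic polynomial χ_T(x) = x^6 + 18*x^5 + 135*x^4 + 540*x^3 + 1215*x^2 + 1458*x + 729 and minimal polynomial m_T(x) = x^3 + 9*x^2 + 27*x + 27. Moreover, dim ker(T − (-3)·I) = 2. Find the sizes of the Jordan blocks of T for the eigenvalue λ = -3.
Block sizes for λ = -3: [3, 3]

Step 1 — from the characteristic polynomial, algebraic multiplicity of λ = -3 is 6. From dim ker(T − (-3)·I) = 2, there are exactly 2 Jordan blocks for λ = -3.
Step 2 — from the minimal polynomial, the factor (x + 3)^3 tells us the largest block for λ = -3 has size 3.
Step 3 — with total size 6, 2 blocks, and largest block 3, the block sizes (in nonincreasing order) are [3, 3].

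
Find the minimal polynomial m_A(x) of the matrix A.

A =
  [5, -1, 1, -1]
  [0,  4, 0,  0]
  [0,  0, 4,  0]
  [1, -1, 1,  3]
x^2 - 8*x + 16

The characteristic polynomial is χ_A(x) = (x - 4)^4, so the eigenvalues are known. The minimal polynomial is
  m_A(x) = Π_λ (x − λ)^{k_λ}
where k_λ is the size of the *largest* Jordan block for λ (equivalently, the smallest k with (A − λI)^k v = 0 for every generalised eigenvector v of λ).

  λ = 4: largest Jordan block has size 2, contributing (x − 4)^2

So m_A(x) = (x - 4)^2 = x^2 - 8*x + 16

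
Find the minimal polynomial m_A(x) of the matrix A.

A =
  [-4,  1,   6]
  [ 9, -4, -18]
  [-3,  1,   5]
x^2 + 2*x + 1

The characteristic polynomial is χ_A(x) = (x + 1)^3, so the eigenvalues are known. The minimal polynomial is
  m_A(x) = Π_λ (x − λ)^{k_λ}
where k_λ is the size of the *largest* Jordan block for λ (equivalently, the smallest k with (A − λI)^k v = 0 for every generalised eigenvector v of λ).

  λ = -1: largest Jordan block has size 2, contributing (x + 1)^2

So m_A(x) = (x + 1)^2 = x^2 + 2*x + 1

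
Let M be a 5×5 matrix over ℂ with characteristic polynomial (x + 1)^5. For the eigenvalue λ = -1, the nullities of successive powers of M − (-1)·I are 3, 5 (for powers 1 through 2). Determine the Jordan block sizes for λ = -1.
Block sizes for λ = -1: [2, 2, 1]

From the dimensions of kernels of powers, the number of Jordan blocks of size at least j is d_j − d_{j−1} where d_j = dim ker(N^j) (with d_0 = 0). Computing the differences gives [3, 2].
The number of blocks of size exactly k is (#blocks of size ≥ k) − (#blocks of size ≥ k + 1), so the partition is: 1 block(s) of size 1, 2 block(s) of size 2.
In nonincreasing order the block sizes are [2, 2, 1].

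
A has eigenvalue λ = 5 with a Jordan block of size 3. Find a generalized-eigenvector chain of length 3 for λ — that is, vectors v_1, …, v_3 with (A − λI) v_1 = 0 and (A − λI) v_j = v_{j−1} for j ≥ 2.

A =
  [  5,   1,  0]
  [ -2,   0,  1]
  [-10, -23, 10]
A Jordan chain for λ = 5 of length 3:
v_1 = (-2, 0, -4)ᵀ
v_2 = (0, -2, -10)ᵀ
v_3 = (1, 0, 0)ᵀ

Let N = A − (5)·I. We want v_3 with N^3 v_3 = 0 but N^2 v_3 ≠ 0; then v_{j-1} := N · v_j for j = 3, …, 2.

Pick v_3 = (1, 0, 0)ᵀ.
Then v_2 = N · v_3 = (0, -2, -10)ᵀ.
Then v_1 = N · v_2 = (-2, 0, -4)ᵀ.

Sanity check: (A − (5)·I) v_1 = (0, 0, 0)ᵀ = 0. ✓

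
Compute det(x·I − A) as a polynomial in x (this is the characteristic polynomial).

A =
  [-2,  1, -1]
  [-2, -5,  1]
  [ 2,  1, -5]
x^3 + 12*x^2 + 48*x + 64

Expanding det(x·I − A) (e.g. by cofactor expansion or by noting that A is similar to its Jordan form J, which has the same characteristic polynomial as A) gives
  χ_A(x) = x^3 + 12*x^2 + 48*x + 64
which factors as (x + 4)^3. The eigenvalues (with algebraic multiplicities) are λ = -4 with multiplicity 3.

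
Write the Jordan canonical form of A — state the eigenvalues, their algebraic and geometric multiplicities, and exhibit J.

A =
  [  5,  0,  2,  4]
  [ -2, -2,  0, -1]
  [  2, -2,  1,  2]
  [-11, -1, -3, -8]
J_3(-1) ⊕ J_1(-1)

The characteristic polynomial is
  det(x·I − A) = x^4 + 4*x^3 + 6*x^2 + 4*x + 1 = (x + 1)^4

Eigenvalues and multiplicities (the geometric multiplicity of λ is n − rank(A − λI), which equals the number of Jordan blocks for λ):
  λ = -1: algebraic multiplicity = 4, geometric multiplicity = 2

Determining the block sizes for each eigenvalue:
  λ = -1: with am = 4 and gm = 2, the partition is not yet determined (e.g. several partitions of 4 into 2 parts exist). Let N = A − (-1)·I. Computing rank(N^1) = 2, rank(N^2) = 1, rank(N^3) = 0; the number of blocks of size ≥ j is rank(N^{j−1}) − rank(N^j), giving [2, 1, 1]. So we have 1 block(s) of size 3, 1 block(s) of size 1 → block sizes [3, 1]

Assembling the blocks gives a Jordan form
J =
  [-1,  1,  0,  0]
  [ 0, -1,  1,  0]
  [ 0,  0, -1,  0]
  [ 0,  0,  0, -1]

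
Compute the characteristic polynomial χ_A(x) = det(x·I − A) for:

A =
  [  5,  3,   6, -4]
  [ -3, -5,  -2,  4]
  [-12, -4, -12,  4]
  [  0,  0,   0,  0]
x^4 + 12*x^3 + 48*x^2 + 64*x

Expanding det(x·I − A) (e.g. by cofactor expansion or by noting that A is similar to its Jordan form J, which has the same characteristic polynomial as A) gives
  χ_A(x) = x^4 + 12*x^3 + 48*x^2 + 64*x
which factors as x*(x + 4)^3. The eigenvalues (with algebraic multiplicities) are λ = -4 with multiplicity 3, λ = 0 with multiplicity 1.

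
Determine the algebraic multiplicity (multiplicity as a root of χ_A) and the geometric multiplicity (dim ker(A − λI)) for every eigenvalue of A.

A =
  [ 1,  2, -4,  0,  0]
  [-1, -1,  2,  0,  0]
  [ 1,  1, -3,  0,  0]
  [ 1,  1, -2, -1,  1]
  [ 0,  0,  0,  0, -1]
λ = -1: alg = 5, geom = 2

Step 1 — factor the characteristic polynomial to read off the algebraic multiplicities:
  χ_A(x) = (x + 1)^5

Step 2 — compute geometric multiplicities via the rank-nullity identity g(λ) = n − rank(A − λI):
  rank(A − (-1)·I) = 3, so dim ker(A − (-1)·I) = n − 3 = 2

Summary:
  λ = -1: algebraic multiplicity = 5, geometric multiplicity = 2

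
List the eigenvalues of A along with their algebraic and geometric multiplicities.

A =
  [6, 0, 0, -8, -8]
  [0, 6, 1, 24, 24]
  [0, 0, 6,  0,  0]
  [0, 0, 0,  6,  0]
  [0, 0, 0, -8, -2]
λ = -2: alg = 1, geom = 1; λ = 6: alg = 4, geom = 3

Step 1 — factor the characteristic polynomial to read off the algebraic multiplicities:
  χ_A(x) = (x - 6)^4*(x + 2)

Step 2 — compute geometric multiplicities via the rank-nullity identity g(λ) = n − rank(A − λI):
  rank(A − (-2)·I) = 4, so dim ker(A − (-2)·I) = n − 4 = 1
  rank(A − (6)·I) = 2, so dim ker(A − (6)·I) = n − 2 = 3

Summary:
  λ = -2: algebraic multiplicity = 1, geometric multiplicity = 1
  λ = 6: algebraic multiplicity = 4, geometric multiplicity = 3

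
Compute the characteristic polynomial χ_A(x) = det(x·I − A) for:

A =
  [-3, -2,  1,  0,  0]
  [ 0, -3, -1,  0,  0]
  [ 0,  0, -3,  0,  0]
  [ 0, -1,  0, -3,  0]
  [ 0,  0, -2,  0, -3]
x^5 + 15*x^4 + 90*x^3 + 270*x^2 + 405*x + 243

Expanding det(x·I − A) (e.g. by cofactor expansion or by noting that A is similar to its Jordan form J, which has the same characteristic polynomial as A) gives
  χ_A(x) = x^5 + 15*x^4 + 90*x^3 + 270*x^2 + 405*x + 243
which factors as (x + 3)^5. The eigenvalues (with algebraic multiplicities) are λ = -3 with multiplicity 5.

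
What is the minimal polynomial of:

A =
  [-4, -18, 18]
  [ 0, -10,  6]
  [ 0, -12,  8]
x^2 + 2*x - 8

The characteristic polynomial is χ_A(x) = (x - 2)*(x + 4)^2, so the eigenvalues are known. The minimal polynomial is
  m_A(x) = Π_λ (x − λ)^{k_λ}
where k_λ is the size of the *largest* Jordan block for λ (equivalently, the smallest k with (A − λI)^k v = 0 for every generalised eigenvector v of λ).

  λ = -4: largest Jordan block has size 1, contributing (x + 4)
  λ = 2: largest Jordan block has size 1, contributing (x − 2)

So m_A(x) = (x - 2)*(x + 4) = x^2 + 2*x - 8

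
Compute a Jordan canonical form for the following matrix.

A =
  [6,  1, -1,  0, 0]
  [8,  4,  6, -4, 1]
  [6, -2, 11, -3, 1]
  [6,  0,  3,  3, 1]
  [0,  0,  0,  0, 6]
J_3(6) ⊕ J_2(6)

The characteristic polynomial is
  det(x·I − A) = x^5 - 30*x^4 + 360*x^3 - 2160*x^2 + 6480*x - 7776 = (x - 6)^5

Eigenvalues and multiplicities (the geometric multiplicity of λ is n − rank(A − λI), which equals the number of Jordan blocks for λ):
  λ = 6: algebraic multiplicity = 5, geometric multiplicity = 2

Determining the block sizes for each eigenvalue:
  λ = 6: with am = 5 and gm = 2, the partition is not yet determined (e.g. several partitions of 5 into 2 parts exist). Let N = A − (6)·I. Computing rank(N^1) = 3, rank(N^2) = 1, rank(N^3) = 0; the number of blocks of size ≥ j is rank(N^{j−1}) − rank(N^j), giving [2, 2, 1]. So we have 1 block(s) of size 3, 1 block(s) of size 2 → block sizes [3, 2]

Assembling the blocks gives a Jordan form
J =
  [6, 1, 0, 0, 0]
  [0, 6, 1, 0, 0]
  [0, 0, 6, 0, 0]
  [0, 0, 0, 6, 1]
  [0, 0, 0, 0, 6]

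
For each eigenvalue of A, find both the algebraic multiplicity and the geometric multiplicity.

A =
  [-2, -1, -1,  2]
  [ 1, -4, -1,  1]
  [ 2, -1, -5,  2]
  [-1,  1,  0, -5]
λ = -4: alg = 4, geom = 2

Step 1 — factor the characteristic polynomial to read off the algebraic multiplicities:
  χ_A(x) = (x + 4)^4

Step 2 — compute geometric multiplicities via the rank-nullity identity g(λ) = n − rank(A − λI):
  rank(A − (-4)·I) = 2, so dim ker(A − (-4)·I) = n − 2 = 2

Summary:
  λ = -4: algebraic multiplicity = 4, geometric multiplicity = 2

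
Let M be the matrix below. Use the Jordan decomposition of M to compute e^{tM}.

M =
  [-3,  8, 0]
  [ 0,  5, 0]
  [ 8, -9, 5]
e^{tM} =
  [exp(-3*t), exp(5*t) - exp(-3*t), 0]
  [0, exp(5*t), 0]
  [exp(5*t) - exp(-3*t), -t*exp(5*t) - exp(5*t) + exp(-3*t), exp(5*t)]

Strategy: write M = P · J · P⁻¹ where J is a Jordan canonical form, so e^{tM} = P · e^{tJ} · P⁻¹, and e^{tJ} can be computed block-by-block.

M has Jordan form
J =
  [-3, 0, 0]
  [ 0, 5, 1]
  [ 0, 0, 5]
(up to reordering of blocks).

Per-block formulas:
  For a 1×1 block at λ = -3: exp(t · [-3]) = [e^(-3t)].
  For a 2×2 Jordan block J_2(5): exp(t · J_2(5)) = e^(5t)·(I + t·N), where N is the 2×2 nilpotent shift.

After assembling e^{tJ} and conjugating by P, we get:

e^{tM} =
  [exp(-3*t), exp(5*t) - exp(-3*t), 0]
  [0, exp(5*t), 0]
  [exp(5*t) - exp(-3*t), -t*exp(5*t) - exp(5*t) + exp(-3*t), exp(5*t)]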